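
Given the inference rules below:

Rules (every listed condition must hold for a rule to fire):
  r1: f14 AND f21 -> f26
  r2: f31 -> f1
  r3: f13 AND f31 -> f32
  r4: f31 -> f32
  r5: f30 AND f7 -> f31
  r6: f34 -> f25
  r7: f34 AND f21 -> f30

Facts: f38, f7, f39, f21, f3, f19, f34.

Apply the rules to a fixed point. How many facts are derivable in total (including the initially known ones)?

Round 1 — r6, r7, derive f25, f30.
Round 2 — r5, derive f31.
Round 3 — r2, r4, derive f1, f32.
Closure: {f1, f19, f21, f25, f3, f30, f31, f32, f34, f38, f39, f7} — 12 facts.

12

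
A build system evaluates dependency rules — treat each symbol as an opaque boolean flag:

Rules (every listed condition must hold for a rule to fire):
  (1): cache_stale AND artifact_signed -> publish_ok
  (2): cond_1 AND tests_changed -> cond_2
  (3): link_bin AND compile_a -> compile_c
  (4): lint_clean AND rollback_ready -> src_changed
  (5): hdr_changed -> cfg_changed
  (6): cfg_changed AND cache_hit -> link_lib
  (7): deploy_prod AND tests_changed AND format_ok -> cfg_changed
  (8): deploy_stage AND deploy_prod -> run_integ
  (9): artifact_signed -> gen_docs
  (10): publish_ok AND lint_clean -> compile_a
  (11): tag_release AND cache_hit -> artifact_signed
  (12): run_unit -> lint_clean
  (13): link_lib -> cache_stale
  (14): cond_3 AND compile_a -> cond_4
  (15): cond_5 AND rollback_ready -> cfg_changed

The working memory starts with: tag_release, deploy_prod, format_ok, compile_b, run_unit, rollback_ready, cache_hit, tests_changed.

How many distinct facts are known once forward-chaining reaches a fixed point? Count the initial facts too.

17

Round 1: (7) [deploy_prod AND tests_changed AND format_ok -> cfg_changed]; (11) [tag_release AND cache_hit -> artifact_signed]; (12) [run_unit -> lint_clean]. New: cfg_changed, artifact_signed, lint_clean.
Round 2: (4) [lint_clean AND rollback_ready -> src_changed]; (6) [cfg_changed AND cache_hit -> link_lib]; (9) [artifact_signed -> gen_docs]. New: src_changed, link_lib, gen_docs.
Round 3: (13) [link_lib -> cache_stale]. New: cache_stale.
Round 4: (1) [cache_stale AND artifact_signed -> publish_ok]. New: publish_ok.
Round 5: (10) [publish_ok AND lint_clean -> compile_a]. New: compile_a.
Closure: {artifact_signed, cache_hit, cache_stale, cfg_changed, compile_a, compile_b, deploy_prod, format_ok, gen_docs, link_lib, lint_clean, publish_ok, rollback_ready, run_unit, src_changed, tag_release, tests_changed} — 17 facts.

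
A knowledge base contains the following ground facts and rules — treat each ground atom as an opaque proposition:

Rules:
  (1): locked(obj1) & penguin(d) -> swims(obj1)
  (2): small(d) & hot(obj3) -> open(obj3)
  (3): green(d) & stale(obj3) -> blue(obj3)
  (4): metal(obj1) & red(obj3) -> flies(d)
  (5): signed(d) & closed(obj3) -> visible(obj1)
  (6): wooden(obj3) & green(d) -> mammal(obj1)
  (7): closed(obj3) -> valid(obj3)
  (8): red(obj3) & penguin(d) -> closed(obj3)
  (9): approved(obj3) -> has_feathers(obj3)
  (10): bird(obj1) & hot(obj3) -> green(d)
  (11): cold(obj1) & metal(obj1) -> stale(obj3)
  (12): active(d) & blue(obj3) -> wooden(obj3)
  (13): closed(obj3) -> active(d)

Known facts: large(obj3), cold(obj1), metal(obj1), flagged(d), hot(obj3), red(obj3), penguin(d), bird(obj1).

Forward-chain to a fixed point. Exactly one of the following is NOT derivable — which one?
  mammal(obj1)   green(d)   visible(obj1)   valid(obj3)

visible(obj1)

Round 1 — (4), (8), (10), (11), derive flies(d), closed(obj3), green(d), stale(obj3).
Round 2 — (3), (7), (13), derive blue(obj3), valid(obj3), active(d).
Round 3 — (12), derive wooden(obj3).
Round 4 — (6), derive mammal(obj1).
Derived: valid(obj3) (round 2), green(d) (round 1), mammal(obj1) (round 4). visible(obj1) never appears in any round.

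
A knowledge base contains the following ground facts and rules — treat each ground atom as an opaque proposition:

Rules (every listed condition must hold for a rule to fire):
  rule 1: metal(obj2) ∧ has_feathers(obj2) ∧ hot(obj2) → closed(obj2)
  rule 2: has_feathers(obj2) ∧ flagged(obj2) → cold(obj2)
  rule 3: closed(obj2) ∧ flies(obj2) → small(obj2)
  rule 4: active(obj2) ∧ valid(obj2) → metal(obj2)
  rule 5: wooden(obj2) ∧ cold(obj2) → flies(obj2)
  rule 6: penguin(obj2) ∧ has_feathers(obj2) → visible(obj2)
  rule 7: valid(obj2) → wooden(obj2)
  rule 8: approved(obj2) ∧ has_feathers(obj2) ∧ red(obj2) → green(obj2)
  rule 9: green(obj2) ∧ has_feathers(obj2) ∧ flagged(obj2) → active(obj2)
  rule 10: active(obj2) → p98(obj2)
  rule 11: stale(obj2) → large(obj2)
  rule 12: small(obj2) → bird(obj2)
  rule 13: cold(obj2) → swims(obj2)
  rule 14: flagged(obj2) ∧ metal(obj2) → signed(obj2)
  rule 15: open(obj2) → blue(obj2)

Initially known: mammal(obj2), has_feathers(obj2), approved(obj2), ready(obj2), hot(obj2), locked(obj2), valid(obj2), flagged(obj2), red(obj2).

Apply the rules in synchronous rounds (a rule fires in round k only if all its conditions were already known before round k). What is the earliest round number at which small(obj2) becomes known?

Round 1 — rule 2, rule 7, rule 8, derive cold(obj2), wooden(obj2), green(obj2).
Round 2 — rule 5, rule 9, rule 13, derive flies(obj2), active(obj2), swims(obj2).
Round 3 — rule 4, rule 10, derive metal(obj2), p98(obj2).
Round 4 — rule 1, rule 14, derive closed(obj2), signed(obj2).
Round 5 — rule 3, derive small(obj2).
small(obj2) first appears in round 5.

5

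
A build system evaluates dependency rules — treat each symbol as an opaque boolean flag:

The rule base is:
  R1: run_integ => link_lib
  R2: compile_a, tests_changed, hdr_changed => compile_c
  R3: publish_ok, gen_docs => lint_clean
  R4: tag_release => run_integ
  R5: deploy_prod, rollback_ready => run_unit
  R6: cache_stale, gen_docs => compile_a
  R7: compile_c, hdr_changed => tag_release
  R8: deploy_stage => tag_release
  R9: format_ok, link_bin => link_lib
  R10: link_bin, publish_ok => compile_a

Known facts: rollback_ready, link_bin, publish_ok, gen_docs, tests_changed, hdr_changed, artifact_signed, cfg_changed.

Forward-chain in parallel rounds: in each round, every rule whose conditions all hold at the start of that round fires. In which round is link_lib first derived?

Round 1: R3 [publish_ok, gen_docs => lint_clean]; R10 [link_bin, publish_ok => compile_a]. New: lint_clean, compile_a.
Round 2: R2 [compile_a, tests_changed, hdr_changed => compile_c]. New: compile_c.
Round 3: R7 [compile_c, hdr_changed => tag_release]. New: tag_release.
Round 4: R4 [tag_release => run_integ]. New: run_integ.
Round 5: R1 [run_integ => link_lib]. New: link_lib.
link_lib first appears in round 5.

5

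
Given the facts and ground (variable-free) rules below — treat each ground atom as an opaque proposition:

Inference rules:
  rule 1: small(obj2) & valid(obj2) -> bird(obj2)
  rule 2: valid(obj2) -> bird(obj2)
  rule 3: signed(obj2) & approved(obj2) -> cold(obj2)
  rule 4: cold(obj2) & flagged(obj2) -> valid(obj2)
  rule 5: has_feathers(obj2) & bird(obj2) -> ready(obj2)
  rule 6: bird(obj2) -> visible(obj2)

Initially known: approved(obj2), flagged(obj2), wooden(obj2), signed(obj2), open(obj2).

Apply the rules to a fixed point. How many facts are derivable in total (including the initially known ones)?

Round 1: rule 3 [signed(obj2) & approved(obj2) -> cold(obj2)]. New: cold(obj2).
Round 2: rule 4 [cold(obj2) & flagged(obj2) -> valid(obj2)]. New: valid(obj2).
Round 3: rule 2 [valid(obj2) -> bird(obj2)]. New: bird(obj2).
Round 4: rule 6 [bird(obj2) -> visible(obj2)]. New: visible(obj2).
Closure: {approved(obj2), bird(obj2), cold(obj2), flagged(obj2), open(obj2), signed(obj2), valid(obj2), visible(obj2), wooden(obj2)} — 9 facts.

9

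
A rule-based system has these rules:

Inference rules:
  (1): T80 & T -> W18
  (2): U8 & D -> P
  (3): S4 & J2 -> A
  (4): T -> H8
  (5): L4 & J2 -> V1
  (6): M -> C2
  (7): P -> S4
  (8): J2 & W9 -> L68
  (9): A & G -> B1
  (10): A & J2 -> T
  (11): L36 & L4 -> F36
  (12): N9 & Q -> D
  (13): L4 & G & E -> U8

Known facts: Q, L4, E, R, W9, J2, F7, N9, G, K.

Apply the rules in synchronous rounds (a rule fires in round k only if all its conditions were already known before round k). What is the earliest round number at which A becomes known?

4

[1] (5) [L4 & J2 -> V1]; (8) [J2 & W9 -> L68]; (12) [N9 & Q -> D]; (13) [L4 & G & E -> U8]. ⇒ new: V1, L68, D, U8.
[2] (2) [U8 & D -> P]. ⇒ new: P.
[3] (7) [P -> S4]. ⇒ new: S4.
[4] (3) [S4 & J2 -> A]. ⇒ new: A.
A first appears in round 4.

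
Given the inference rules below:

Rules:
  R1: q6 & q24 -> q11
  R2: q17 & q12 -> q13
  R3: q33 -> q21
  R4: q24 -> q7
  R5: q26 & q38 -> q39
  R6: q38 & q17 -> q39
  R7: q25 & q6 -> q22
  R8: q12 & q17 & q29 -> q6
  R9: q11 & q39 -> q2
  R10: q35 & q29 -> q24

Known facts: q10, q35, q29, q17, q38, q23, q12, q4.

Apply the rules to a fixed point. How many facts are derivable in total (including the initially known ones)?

15

[1] R2 [q17 & q12 -> q13]; R6 [q38 & q17 -> q39]; R8 [q12 & q17 & q29 -> q6]; R10 [q35 & q29 -> q24]. ⇒ new: q13, q39, q6, q24.
[2] R1 [q6 & q24 -> q11]; R4 [q24 -> q7]. ⇒ new: q11, q7.
[3] R9 [q11 & q39 -> q2]. ⇒ new: q2.
Closure: {q10, q11, q12, q13, q17, q2, q23, q24, q29, q35, q38, q39, q4, q6, q7} — 15 facts.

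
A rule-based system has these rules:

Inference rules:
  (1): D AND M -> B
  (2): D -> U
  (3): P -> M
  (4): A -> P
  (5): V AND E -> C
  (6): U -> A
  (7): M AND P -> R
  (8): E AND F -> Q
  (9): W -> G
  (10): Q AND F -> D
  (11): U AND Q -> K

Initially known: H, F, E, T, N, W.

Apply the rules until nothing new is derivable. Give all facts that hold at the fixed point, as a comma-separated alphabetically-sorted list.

Round 1: (8) [E AND F -> Q]; (9) [W -> G]. Adds Q, G.
Round 2: (10) [Q AND F -> D]. Adds D.
Round 3: (2) [D -> U]. Adds U.
Round 4: (6) [U -> A]; (11) [U AND Q -> K]. Adds A, K.
Round 5: (4) [A -> P]. Adds P.
Round 6: (3) [P -> M]. Adds M.
Round 7: (1) [D AND M -> B]; (7) [M AND P -> R]. Adds B, R.

A, B, D, E, F, G, H, K, M, N, P, Q, R, T, U, W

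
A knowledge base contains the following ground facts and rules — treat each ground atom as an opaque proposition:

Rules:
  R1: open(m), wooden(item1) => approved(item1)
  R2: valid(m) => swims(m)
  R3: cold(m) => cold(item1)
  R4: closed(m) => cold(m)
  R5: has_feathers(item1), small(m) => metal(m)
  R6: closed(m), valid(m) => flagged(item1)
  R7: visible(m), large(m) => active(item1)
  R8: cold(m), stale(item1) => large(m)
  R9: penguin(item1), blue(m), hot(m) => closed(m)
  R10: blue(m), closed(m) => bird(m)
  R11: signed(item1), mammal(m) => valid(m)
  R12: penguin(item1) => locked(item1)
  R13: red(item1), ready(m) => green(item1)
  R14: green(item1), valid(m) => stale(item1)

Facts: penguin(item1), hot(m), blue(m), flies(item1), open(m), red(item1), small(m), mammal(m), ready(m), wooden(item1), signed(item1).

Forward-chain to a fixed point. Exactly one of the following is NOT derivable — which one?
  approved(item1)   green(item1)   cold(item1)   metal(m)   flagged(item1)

Round 1 fires R1, R9, R11, R12, R13, giving approved(item1), closed(m), valid(m), locked(item1), green(item1).
Round 2 fires R2, R4, R6, R10, R14, giving swims(m), cold(m), flagged(item1), bird(m), stale(item1).
Round 3 fires R3, R8, giving cold(item1), large(m).
Derived: approved(item1) (round 1), cold(item1) (round 3), flagged(item1) (round 2), green(item1) (round 1). metal(m) never appears in any round.

metal(m)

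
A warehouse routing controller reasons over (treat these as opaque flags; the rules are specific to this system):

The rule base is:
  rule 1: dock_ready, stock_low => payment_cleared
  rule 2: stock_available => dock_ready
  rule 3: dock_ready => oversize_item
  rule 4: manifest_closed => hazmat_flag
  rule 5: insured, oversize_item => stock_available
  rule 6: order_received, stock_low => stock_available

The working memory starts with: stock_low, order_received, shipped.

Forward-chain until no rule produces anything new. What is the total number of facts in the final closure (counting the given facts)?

7

Round 1 fires rule 6, giving stock_available.
Round 2 fires rule 2, giving dock_ready.
Round 3 fires rule 1, rule 3, giving payment_cleared, oversize_item.
Closure: {dock_ready, order_received, oversize_item, payment_cleared, shipped, stock_available, stock_low} — 7 facts.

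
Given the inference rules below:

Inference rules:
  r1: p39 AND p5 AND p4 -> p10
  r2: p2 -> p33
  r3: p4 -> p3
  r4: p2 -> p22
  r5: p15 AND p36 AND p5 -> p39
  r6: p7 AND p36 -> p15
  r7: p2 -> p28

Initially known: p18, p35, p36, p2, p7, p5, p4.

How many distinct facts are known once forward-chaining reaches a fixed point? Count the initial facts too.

14

Round 1: r2 [p2 -> p33]; r3 [p4 -> p3]; r4 [p2 -> p22]; r6 [p7 AND p36 -> p15]; r7 [p2 -> p28]. New: p33, p3, p22, p15, p28.
Round 2: r5 [p15 AND p36 AND p5 -> p39]. New: p39.
Round 3: r1 [p39 AND p5 AND p4 -> p10]. New: p10.
Closure: {p10, p15, p18, p2, p22, p28, p3, p33, p35, p36, p39, p4, p5, p7} — 14 facts.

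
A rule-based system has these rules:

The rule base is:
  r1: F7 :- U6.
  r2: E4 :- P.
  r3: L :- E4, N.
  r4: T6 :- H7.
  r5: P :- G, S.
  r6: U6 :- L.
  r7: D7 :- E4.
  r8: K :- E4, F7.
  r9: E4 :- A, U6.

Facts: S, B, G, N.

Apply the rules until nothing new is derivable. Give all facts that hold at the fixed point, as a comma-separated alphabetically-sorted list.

B, D7, E4, F7, G, K, L, N, P, S, U6

Round 1: r5 [P :- G, S.]. Adds P.
Round 2: r2 [E4 :- P.]. Adds E4.
Round 3: r3 [L :- E4, N.]; r7 [D7 :- E4.]. Adds L, D7.
Round 4: r6 [U6 :- L.]. Adds U6.
Round 5: r1 [F7 :- U6.]. Adds F7.
Round 6: r8 [K :- E4, F7.]. Adds K.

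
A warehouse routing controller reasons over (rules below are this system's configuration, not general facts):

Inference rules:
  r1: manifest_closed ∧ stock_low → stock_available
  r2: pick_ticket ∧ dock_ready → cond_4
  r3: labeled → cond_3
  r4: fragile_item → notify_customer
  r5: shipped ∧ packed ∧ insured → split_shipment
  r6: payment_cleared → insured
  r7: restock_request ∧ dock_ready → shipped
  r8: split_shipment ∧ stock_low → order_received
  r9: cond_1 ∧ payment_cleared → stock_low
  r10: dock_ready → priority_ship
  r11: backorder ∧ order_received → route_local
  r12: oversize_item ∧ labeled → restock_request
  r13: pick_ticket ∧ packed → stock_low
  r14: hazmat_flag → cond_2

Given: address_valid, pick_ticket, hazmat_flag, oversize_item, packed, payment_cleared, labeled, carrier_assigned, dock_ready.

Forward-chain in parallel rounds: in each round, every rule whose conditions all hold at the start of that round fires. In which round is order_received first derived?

[1] r2 [pick_ticket ∧ dock_ready → cond_4]; r3 [labeled → cond_3]; r6 [payment_cleared → insured]; r10 [dock_ready → priority_ship]; r12 [oversize_item ∧ labeled → restock_request]; r13 [pick_ticket ∧ packed → stock_low]; r14 [hazmat_flag → cond_2]. ⇒ new: cond_4, cond_3, insured, priority_ship, restock_request, stock_low, cond_2.
[2] r7 [restock_request ∧ dock_ready → shipped]. ⇒ new: shipped.
[3] r5 [shipped ∧ packed ∧ insured → split_shipment]. ⇒ new: split_shipment.
[4] r8 [split_shipment ∧ stock_low → order_received]. ⇒ new: order_received.
order_received first appears in round 4.

4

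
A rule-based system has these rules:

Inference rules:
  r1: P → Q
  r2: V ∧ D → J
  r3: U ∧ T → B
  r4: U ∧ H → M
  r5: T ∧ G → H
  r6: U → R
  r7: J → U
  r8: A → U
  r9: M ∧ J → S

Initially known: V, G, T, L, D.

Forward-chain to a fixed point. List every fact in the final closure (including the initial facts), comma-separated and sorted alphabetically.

B, D, G, H, J, L, M, R, S, T, U, V

[1] r2 [V ∧ D → J]; r5 [T ∧ G → H]. ⇒ new: J, H.
[2] r7 [J → U]. ⇒ new: U.
[3] r3 [U ∧ T → B]; r4 [U ∧ H → M]; r6 [U → R]. ⇒ new: B, M, R.
[4] r9 [M ∧ J → S]. ⇒ new: S.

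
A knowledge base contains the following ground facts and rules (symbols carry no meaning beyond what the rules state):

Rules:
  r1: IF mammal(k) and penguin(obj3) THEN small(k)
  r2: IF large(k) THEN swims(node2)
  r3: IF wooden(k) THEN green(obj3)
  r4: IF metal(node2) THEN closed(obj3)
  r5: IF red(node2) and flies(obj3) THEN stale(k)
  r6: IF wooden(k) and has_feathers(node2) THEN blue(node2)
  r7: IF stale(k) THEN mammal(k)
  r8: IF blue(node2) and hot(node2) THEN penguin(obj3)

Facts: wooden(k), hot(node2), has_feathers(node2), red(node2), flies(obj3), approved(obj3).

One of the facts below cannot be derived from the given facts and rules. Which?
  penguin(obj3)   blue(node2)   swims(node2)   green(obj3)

[1] r3 [IF wooden(k) THEN green(obj3)]; r5 [IF red(node2) and flies(obj3) THEN stale(k)]; r6 [IF wooden(k) and has_feathers(node2) THEN blue(node2)]. ⇒ new: green(obj3), stale(k), blue(node2).
[2] r7 [IF stale(k) THEN mammal(k)]; r8 [IF blue(node2) and hot(node2) THEN penguin(obj3)]. ⇒ new: mammal(k), penguin(obj3).
[3] r1 [IF mammal(k) and penguin(obj3) THEN small(k)]. ⇒ new: small(k).
Derived: penguin(obj3) (round 2), blue(node2) (round 1), green(obj3) (round 1). swims(node2) never appears in any round.

swims(node2)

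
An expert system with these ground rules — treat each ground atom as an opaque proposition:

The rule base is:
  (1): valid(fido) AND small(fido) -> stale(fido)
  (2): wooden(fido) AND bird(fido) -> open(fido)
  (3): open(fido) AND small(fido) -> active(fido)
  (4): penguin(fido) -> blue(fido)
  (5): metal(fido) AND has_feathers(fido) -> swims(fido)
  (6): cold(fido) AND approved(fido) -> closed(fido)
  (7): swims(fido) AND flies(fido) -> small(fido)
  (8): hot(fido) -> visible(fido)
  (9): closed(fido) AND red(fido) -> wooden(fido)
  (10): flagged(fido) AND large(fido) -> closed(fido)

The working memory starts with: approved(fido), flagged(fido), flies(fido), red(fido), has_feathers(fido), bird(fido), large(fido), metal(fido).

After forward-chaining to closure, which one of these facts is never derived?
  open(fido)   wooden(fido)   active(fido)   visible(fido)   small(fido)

visible(fido)

Round 1 — (5), (10), derive swims(fido), closed(fido).
Round 2 — (7), (9), derive small(fido), wooden(fido).
Round 3 — (2), derive open(fido).
Round 4 — (3), derive active(fido).
Derived: active(fido) (round 4), small(fido) (round 2), open(fido) (round 3), wooden(fido) (round 2). visible(fido) never appears in any round.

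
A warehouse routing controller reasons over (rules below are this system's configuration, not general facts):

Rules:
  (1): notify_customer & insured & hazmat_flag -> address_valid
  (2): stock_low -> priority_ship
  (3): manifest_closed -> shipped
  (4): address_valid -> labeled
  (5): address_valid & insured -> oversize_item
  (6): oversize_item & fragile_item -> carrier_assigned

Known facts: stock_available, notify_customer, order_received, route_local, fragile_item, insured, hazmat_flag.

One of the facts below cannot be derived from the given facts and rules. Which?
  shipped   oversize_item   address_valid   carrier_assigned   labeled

[1] (1) [notify_customer & insured & hazmat_flag -> address_valid]. ⇒ new: address_valid.
[2] (4) [address_valid -> labeled]; (5) [address_valid & insured -> oversize_item]. ⇒ new: labeled, oversize_item.
[3] (6) [oversize_item & fragile_item -> carrier_assigned]. ⇒ new: carrier_assigned.
Derived: oversize_item (round 2), carrier_assigned (round 3), address_valid (round 1), labeled (round 2). shipped never appears in any round.

shipped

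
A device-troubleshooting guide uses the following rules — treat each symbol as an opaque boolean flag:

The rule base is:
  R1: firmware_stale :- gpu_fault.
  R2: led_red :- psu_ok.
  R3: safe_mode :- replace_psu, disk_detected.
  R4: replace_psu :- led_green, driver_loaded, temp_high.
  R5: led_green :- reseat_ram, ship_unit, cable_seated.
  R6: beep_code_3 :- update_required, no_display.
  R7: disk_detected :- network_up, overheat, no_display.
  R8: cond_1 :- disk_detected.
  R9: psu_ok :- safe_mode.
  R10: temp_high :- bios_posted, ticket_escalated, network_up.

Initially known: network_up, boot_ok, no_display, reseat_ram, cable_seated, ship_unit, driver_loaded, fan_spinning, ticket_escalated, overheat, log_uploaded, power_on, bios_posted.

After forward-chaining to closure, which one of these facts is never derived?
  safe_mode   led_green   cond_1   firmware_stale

[1] R5 [led_green :- reseat_ram, ship_unit, cable_seated.]; R7 [disk_detected :- network_up, overheat, no_display.]; R10 [temp_high :- bios_posted, ticket_escalated, network_up.]. ⇒ new: led_green, disk_detected, temp_high.
[2] R4 [replace_psu :- led_green, driver_loaded, temp_high.]; R8 [cond_1 :- disk_detected.]. ⇒ new: replace_psu, cond_1.
[3] R3 [safe_mode :- replace_psu, disk_detected.]. ⇒ new: safe_mode.
[4] R9 [psu_ok :- safe_mode.]. ⇒ new: psu_ok.
[5] R2 [led_red :- psu_ok.]. ⇒ new: led_red.
Derived: safe_mode (round 3), led_green (round 1), cond_1 (round 2). firmware_stale never appears in any round.

firmware_stale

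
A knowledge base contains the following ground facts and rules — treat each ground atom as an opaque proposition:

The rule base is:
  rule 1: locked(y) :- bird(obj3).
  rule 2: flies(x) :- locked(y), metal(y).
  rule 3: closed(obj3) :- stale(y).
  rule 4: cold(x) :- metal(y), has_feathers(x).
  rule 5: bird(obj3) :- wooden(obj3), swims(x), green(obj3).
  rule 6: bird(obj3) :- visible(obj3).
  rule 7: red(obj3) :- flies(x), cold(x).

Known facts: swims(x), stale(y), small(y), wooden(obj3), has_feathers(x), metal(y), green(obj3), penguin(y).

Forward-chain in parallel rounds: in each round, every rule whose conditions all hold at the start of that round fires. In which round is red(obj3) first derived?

4

Round 1: rule 3 [closed(obj3) :- stale(y).]; rule 4 [cold(x) :- metal(y), has_feathers(x).]; rule 5 [bird(obj3) :- wooden(obj3), swims(x), green(obj3).]. Adds closed(obj3), cold(x), bird(obj3).
Round 2: rule 1 [locked(y) :- bird(obj3).]. Adds locked(y).
Round 3: rule 2 [flies(x) :- locked(y), metal(y).]. Adds flies(x).
Round 4: rule 7 [red(obj3) :- flies(x), cold(x).]. Adds red(obj3).
red(obj3) first appears in round 4.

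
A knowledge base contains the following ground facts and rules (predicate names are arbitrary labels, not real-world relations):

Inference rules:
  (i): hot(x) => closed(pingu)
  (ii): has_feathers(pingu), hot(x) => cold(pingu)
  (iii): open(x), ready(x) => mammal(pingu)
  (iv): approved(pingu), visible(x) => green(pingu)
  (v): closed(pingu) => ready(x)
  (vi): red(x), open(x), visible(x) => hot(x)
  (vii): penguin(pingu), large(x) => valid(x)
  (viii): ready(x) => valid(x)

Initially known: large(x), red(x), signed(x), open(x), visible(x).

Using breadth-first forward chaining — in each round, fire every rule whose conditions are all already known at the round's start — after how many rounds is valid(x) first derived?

Round 1: (vi) [red(x), open(x), visible(x) => hot(x)]. Adds hot(x).
Round 2: (i) [hot(x) => closed(pingu)]. Adds closed(pingu).
Round 3: (v) [closed(pingu) => ready(x)]. Adds ready(x).
Round 4: (iii) [open(x), ready(x) => mammal(pingu)]; (viii) [ready(x) => valid(x)]. Adds mammal(pingu), valid(x).
valid(x) first appears in round 4.

4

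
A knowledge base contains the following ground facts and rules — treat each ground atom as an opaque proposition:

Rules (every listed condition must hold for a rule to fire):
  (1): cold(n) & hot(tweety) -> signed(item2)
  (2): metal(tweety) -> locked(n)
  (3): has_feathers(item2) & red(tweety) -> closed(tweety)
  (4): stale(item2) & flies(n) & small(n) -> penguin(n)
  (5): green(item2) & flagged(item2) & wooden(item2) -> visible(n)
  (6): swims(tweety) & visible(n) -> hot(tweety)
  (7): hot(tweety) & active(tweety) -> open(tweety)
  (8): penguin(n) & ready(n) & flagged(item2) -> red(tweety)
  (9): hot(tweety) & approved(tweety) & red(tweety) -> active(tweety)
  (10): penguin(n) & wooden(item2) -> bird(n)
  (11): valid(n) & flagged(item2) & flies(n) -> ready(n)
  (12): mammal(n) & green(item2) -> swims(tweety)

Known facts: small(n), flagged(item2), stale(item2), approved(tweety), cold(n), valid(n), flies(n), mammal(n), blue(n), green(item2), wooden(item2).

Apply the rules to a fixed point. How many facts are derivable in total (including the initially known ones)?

Round 1 fires (4), (5), (11), (12), giving penguin(n), visible(n), ready(n), swims(tweety).
Round 2 fires (6), (8), (10), giving hot(tweety), red(tweety), bird(n).
Round 3 fires (1), (9), giving signed(item2), active(tweety).
Round 4 fires (7), giving open(tweety).
Closure: {active(tweety), approved(tweety), bird(n), blue(n), cold(n), flagged(item2), flies(n), green(item2), hot(tweety), mammal(n), open(tweety), penguin(n), ready(n), red(tweety), signed(item2), small(n), stale(item2), swims(tweety), valid(n), visible(n), wooden(item2)} — 21 facts.

21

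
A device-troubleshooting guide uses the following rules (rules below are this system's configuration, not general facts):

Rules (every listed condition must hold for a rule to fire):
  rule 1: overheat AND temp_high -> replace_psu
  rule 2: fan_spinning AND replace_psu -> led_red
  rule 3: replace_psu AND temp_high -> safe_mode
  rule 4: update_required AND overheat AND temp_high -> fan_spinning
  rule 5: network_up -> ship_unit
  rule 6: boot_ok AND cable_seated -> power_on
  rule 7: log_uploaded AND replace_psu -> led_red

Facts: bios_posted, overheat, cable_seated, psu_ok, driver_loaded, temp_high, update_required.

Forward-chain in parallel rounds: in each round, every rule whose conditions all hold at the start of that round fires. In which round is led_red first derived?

2

Round 1: rule 1 [overheat AND temp_high -> replace_psu]; rule 4 [update_required AND overheat AND temp_high -> fan_spinning]. New: replace_psu, fan_spinning.
Round 2: rule 2 [fan_spinning AND replace_psu -> led_red]; rule 3 [replace_psu AND temp_high -> safe_mode]. New: led_red, safe_mode.
led_red first appears in round 2.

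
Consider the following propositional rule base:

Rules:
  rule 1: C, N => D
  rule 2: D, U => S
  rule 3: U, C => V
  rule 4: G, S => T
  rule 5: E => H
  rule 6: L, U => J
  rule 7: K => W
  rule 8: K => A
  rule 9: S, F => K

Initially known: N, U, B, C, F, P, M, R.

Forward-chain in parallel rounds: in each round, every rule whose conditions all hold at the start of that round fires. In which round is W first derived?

4

Round 1: rule 1 [C, N => D]; rule 3 [U, C => V]. Adds D, V.
Round 2: rule 2 [D, U => S]. Adds S.
Round 3: rule 9 [S, F => K]. Adds K.
Round 4: rule 7 [K => W]; rule 8 [K => A]. Adds W, A.
W first appears in round 4.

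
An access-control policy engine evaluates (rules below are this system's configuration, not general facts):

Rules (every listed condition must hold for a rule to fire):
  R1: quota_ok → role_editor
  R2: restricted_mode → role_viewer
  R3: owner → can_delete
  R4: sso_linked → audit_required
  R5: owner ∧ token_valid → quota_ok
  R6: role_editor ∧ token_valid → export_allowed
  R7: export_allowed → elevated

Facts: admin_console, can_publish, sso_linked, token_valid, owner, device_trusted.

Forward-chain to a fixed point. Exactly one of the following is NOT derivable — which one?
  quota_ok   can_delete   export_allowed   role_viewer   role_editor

role_viewer

Round 1: R3 [owner → can_delete]; R4 [sso_linked → audit_required]; R5 [owner ∧ token_valid → quota_ok]. Adds can_delete, audit_required, quota_ok.
Round 2: R1 [quota_ok → role_editor]. Adds role_editor.
Round 3: R6 [role_editor ∧ token_valid → export_allowed]. Adds export_allowed.
Round 4: R7 [export_allowed → elevated]. Adds elevated.
Derived: can_delete (round 1), export_allowed (round 3), quota_ok (round 1), role_editor (round 2). role_viewer never appears in any round.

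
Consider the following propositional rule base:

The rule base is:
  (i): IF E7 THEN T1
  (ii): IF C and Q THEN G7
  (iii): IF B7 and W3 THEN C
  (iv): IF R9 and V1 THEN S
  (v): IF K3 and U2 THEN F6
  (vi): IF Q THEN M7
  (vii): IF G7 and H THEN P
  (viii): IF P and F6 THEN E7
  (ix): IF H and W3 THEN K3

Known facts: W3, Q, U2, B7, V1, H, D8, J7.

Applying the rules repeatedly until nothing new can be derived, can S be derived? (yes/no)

Round 1 — (iii), (vi), (ix), derive C, M7, K3.
Round 2 — (ii), (v), derive G7, F6.
Round 3 — (vii), derive P.
Round 4 — (viii), derive E7.
Round 5 — (i), derive T1.
Fixed point reached. S is concluded only by (iv); (iv) needs R9 (never derived).

no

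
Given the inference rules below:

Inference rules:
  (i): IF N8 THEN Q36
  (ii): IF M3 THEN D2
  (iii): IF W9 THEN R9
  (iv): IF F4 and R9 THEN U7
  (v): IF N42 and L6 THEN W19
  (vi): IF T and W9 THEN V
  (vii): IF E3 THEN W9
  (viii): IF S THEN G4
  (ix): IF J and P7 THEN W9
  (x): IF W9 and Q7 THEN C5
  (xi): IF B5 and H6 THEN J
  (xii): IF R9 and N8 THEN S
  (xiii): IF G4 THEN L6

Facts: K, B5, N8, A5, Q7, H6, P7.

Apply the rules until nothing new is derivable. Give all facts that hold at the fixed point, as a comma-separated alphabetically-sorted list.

A5, B5, C5, G4, H6, J, K, L6, N8, P7, Q36, Q7, R9, S, W9

Round 1 fires (i), (xi), giving Q36, J.
Round 2 fires (ix), giving W9.
Round 3 fires (iii), (x), giving R9, C5.
Round 4 fires (xii), giving S.
Round 5 fires (viii), giving G4.
Round 6 fires (xiii), giving L6.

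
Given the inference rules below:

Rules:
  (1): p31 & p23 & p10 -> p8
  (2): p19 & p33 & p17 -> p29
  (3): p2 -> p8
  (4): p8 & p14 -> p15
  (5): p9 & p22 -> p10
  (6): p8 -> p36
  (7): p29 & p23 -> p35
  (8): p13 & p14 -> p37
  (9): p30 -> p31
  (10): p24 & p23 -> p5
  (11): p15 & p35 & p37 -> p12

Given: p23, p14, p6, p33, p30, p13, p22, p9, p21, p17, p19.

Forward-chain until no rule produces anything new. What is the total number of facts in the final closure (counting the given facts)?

20

Round 1 — (2), (5), (8), (9), derive p29, p10, p37, p31.
Round 2 — (1), (7), derive p8, p35.
Round 3 — (4), (6), derive p15, p36.
Round 4 — (11), derive p12.
Closure: {p10, p12, p13, p14, p15, p17, p19, p21, p22, p23, p29, p30, p31, p33, p35, p36, p37, p6, p8, p9} — 20 facts.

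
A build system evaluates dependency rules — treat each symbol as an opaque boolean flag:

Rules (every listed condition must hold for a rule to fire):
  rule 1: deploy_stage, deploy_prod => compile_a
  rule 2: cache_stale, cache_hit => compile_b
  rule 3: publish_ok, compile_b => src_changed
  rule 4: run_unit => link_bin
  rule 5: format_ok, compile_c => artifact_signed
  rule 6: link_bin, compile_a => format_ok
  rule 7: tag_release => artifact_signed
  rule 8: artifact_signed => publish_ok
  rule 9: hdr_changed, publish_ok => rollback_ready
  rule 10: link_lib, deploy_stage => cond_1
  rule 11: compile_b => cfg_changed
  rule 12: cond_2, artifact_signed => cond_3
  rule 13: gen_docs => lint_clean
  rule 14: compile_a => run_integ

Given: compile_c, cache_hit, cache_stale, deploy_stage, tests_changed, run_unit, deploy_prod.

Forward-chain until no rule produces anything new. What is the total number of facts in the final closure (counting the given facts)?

16

[1] rule 1 [deploy_stage, deploy_prod => compile_a]; rule 2 [cache_stale, cache_hit => compile_b]; rule 4 [run_unit => link_bin]. ⇒ new: compile_a, compile_b, link_bin.
[2] rule 6 [link_bin, compile_a => format_ok]; rule 11 [compile_b => cfg_changed]; rule 14 [compile_a => run_integ]. ⇒ new: format_ok, cfg_changed, run_integ.
[3] rule 5 [format_ok, compile_c => artifact_signed]. ⇒ new: artifact_signed.
[4] rule 8 [artifact_signed => publish_ok]. ⇒ new: publish_ok.
[5] rule 3 [publish_ok, compile_b => src_changed]. ⇒ new: src_changed.
Closure: {artifact_signed, cache_hit, cache_stale, cfg_changed, compile_a, compile_b, compile_c, deploy_prod, deploy_stage, format_ok, link_bin, publish_ok, run_integ, run_unit, src_changed, tests_changed} — 16 facts.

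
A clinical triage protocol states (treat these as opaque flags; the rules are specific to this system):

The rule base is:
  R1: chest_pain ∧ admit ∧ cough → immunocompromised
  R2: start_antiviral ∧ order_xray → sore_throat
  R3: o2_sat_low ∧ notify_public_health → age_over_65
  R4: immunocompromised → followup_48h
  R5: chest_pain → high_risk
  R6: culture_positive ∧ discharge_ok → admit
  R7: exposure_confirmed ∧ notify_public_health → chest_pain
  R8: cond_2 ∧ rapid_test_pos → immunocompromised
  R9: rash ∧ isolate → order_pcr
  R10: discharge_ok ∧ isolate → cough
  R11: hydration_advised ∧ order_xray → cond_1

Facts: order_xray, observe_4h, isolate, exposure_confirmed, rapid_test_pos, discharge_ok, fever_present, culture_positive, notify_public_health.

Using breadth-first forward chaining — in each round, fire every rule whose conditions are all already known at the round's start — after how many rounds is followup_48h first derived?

3

[1] R6 [culture_positive ∧ discharge_ok → admit]; R7 [exposure_confirmed ∧ notify_public_health → chest_pain]; R10 [discharge_ok ∧ isolate → cough]. ⇒ new: admit, chest_pain, cough.
[2] R1 [chest_pain ∧ admit ∧ cough → immunocompromised]; R5 [chest_pain → high_risk]. ⇒ new: immunocompromised, high_risk.
[3] R4 [immunocompromised → followup_48h]. ⇒ new: followup_48h.
followup_48h first appears in round 3.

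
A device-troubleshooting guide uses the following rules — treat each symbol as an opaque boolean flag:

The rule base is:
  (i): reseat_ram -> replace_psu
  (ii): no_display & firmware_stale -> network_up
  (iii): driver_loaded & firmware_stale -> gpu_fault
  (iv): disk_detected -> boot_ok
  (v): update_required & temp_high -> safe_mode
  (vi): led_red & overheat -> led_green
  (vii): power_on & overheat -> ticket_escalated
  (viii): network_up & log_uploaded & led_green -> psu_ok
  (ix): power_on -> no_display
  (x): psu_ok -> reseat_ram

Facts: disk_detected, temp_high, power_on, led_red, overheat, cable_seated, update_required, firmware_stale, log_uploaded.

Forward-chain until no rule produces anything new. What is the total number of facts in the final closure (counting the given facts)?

Round 1 fires (iv), (v), (vi), (vii), (ix), giving boot_ok, safe_mode, led_green, ticket_escalated, no_display.
Round 2 fires (ii), giving network_up.
Round 3 fires (viii), giving psu_ok.
Round 4 fires (x), giving reseat_ram.
Round 5 fires (i), giving replace_psu.
Closure: {boot_ok, cable_seated, disk_detected, firmware_stale, led_green, led_red, log_uploaded, network_up, no_display, overheat, power_on, psu_ok, replace_psu, reseat_ram, safe_mode, temp_high, ticket_escalated, update_required} — 18 facts.

18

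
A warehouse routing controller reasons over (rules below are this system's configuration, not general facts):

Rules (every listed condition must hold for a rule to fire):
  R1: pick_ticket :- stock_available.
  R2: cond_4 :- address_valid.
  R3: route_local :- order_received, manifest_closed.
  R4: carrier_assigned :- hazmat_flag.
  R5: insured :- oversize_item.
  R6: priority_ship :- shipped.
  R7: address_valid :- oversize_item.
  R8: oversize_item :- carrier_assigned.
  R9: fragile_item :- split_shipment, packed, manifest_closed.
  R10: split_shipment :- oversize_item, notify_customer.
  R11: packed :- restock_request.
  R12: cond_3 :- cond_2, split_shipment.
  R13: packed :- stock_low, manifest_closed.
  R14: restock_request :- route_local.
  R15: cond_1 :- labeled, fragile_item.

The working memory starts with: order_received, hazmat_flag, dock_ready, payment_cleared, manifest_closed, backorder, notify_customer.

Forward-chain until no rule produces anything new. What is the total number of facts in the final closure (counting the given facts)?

Round 1 fires R3, R4, giving route_local, carrier_assigned.
Round 2 fires R8, R14, giving oversize_item, restock_request.
Round 3 fires R5, R7, R10, R11, giving insured, address_valid, split_shipment, packed.
Round 4 fires R2, R9, giving cond_4, fragile_item.
Closure: {address_valid, backorder, carrier_assigned, cond_4, dock_ready, fragile_item, hazmat_flag, insured, manifest_closed, notify_customer, order_received, oversize_item, packed, payment_cleared, restock_request, route_local, split_shipment} — 17 facts.

17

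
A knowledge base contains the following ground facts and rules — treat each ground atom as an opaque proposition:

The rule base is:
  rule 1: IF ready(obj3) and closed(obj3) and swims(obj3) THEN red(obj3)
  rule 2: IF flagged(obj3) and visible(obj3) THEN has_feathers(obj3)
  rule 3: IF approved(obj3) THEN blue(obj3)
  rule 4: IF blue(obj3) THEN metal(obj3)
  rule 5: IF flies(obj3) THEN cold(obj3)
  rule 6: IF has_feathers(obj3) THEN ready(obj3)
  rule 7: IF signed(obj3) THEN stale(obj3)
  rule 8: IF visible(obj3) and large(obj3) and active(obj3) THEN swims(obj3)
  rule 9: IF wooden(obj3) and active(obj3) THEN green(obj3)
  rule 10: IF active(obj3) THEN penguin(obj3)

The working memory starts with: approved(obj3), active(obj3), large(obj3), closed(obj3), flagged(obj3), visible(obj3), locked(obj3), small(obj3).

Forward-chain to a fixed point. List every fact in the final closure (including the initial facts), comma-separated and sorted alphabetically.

active(obj3), approved(obj3), blue(obj3), closed(obj3), flagged(obj3), has_feathers(obj3), large(obj3), locked(obj3), metal(obj3), penguin(obj3), ready(obj3), red(obj3), small(obj3), swims(obj3), visible(obj3)

Round 1 fires rule 2, rule 3, rule 8, rule 10, giving has_feathers(obj3), blue(obj3), swims(obj3), penguin(obj3).
Round 2 fires rule 4, rule 6, giving metal(obj3), ready(obj3).
Round 3 fires rule 1, giving red(obj3).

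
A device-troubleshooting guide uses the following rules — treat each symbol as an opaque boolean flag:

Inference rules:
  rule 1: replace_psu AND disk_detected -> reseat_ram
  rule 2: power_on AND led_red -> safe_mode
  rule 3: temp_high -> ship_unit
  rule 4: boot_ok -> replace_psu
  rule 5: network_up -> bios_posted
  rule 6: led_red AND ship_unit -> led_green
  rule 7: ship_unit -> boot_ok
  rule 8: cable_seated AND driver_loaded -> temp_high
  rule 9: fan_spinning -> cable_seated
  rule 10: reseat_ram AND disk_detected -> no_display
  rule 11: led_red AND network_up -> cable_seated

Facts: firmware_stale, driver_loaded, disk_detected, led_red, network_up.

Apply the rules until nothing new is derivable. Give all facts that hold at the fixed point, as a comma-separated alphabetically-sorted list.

[1] rule 5 [network_up -> bios_posted]; rule 11 [led_red AND network_up -> cable_seated]. ⇒ new: bios_posted, cable_seated.
[2] rule 8 [cable_seated AND driver_loaded -> temp_high]. ⇒ new: temp_high.
[3] rule 3 [temp_high -> ship_unit]. ⇒ new: ship_unit.
[4] rule 6 [led_red AND ship_unit -> led_green]; rule 7 [ship_unit -> boot_ok]. ⇒ new: led_green, boot_ok.
[5] rule 4 [boot_ok -> replace_psu]. ⇒ new: replace_psu.
[6] rule 1 [replace_psu AND disk_detected -> reseat_ram]. ⇒ new: reseat_ram.
[7] rule 10 [reseat_ram AND disk_detected -> no_display]. ⇒ new: no_display.

bios_posted, boot_ok, cable_seated, disk_detected, driver_loaded, firmware_stale, led_green, led_red, network_up, no_display, replace_psu, reseat_ram, ship_unit, temp_high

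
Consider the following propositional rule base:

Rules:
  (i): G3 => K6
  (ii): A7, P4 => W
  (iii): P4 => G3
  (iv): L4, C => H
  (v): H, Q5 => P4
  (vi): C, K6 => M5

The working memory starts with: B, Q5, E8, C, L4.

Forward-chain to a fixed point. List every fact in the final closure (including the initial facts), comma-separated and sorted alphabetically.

B, C, E8, G3, H, K6, L4, M5, P4, Q5

Round 1: (iv) [L4, C => H]. New: H.
Round 2: (v) [H, Q5 => P4]. New: P4.
Round 3: (iii) [P4 => G3]. New: G3.
Round 4: (i) [G3 => K6]. New: K6.
Round 5: (vi) [C, K6 => M5]. New: M5.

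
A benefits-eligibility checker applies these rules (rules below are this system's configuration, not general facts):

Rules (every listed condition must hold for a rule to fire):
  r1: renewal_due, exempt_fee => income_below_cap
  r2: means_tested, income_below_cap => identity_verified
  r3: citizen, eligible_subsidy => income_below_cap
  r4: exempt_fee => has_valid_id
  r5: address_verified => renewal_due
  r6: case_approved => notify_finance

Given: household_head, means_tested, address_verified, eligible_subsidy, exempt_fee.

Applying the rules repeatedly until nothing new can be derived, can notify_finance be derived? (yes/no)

Round 1 fires r4, r5, giving has_valid_id, renewal_due.
Round 2 fires r1, giving income_below_cap.
Round 3 fires r2, giving identity_verified.
Fixed point reached. notify_finance is concluded only by r6; r6 needs case_approved (never derived).

no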